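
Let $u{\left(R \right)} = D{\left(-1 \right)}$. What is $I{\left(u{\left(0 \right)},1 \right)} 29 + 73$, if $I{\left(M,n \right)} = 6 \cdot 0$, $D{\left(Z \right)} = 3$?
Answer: $73$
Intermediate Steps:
$u{\left(R \right)} = 3$
$I{\left(M,n \right)} = 0$
$I{\left(u{\left(0 \right)},1 \right)} 29 + 73 = 0 \cdot 29 + 73 = 0 + 73 = 73$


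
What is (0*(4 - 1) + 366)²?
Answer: 133956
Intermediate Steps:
(0*(4 - 1) + 366)² = (0*3 + 366)² = (0 + 366)² = 366² = 133956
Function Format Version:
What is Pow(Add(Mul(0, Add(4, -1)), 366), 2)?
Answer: 133956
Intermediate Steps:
Pow(Add(Mul(0, Add(4, -1)), 366), 2) = Pow(Add(Mul(0, 3), 366), 2) = Pow(Add(0, 366), 2) = Pow(366, 2) = 133956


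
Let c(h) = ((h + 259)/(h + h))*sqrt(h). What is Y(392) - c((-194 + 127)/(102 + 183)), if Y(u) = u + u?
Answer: 784 + 36874*I*sqrt(19095)/19095 ≈ 784.0 + 266.85*I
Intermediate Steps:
Y(u) = 2*u
c(h) = (259 + h)/(2*sqrt(h)) (c(h) = ((259 + h)/((2*h)))*sqrt(h) = ((259 + h)*(1/(2*h)))*sqrt(h) = ((259 + h)/(2*h))*sqrt(h) = (259 + h)/(2*sqrt(h)))
Y(392) - c((-194 + 127)/(102 + 183)) = 2*392 - (259 + (-194 + 127)/(102 + 183))/(2*sqrt((-194 + 127)/(102 + 183))) = 784 - (259 - 67/285)/(2*sqrt(-67/285)) = 784 - (-I*sqrt(19095)/67)*73748/(2*285) = 784 - (-36874)*I*sqrt(19095)/19095 = 784 + 36874*I*sqrt(19095)/19095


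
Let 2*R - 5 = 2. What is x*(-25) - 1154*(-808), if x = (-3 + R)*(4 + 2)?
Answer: 932357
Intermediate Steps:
R = 7/2 (R = 5/2 + (½)*2 = 5/2 + 1 = 7/2 ≈ 3.5000)
x = 3 (x = (-3 + 7/2)*(4 + 2) = (½)*6 = 3)
x*(-25) - 1154*(-808) = 3*(-25) - 1154*(-808) = -75 + 932432 = 932357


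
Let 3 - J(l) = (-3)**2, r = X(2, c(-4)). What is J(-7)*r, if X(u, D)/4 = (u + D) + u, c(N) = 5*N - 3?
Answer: 456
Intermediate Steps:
c(N) = -3 + 5*N
X(u, D) = 4*D + 8*u (X(u, D) = 4*((u + D) + u) = 4*((D + u) + u) = 4*(D + 2*u) = 4*D + 8*u)
r = -76 (r = 4*(-3 + 5*(-4)) + 8*2 = 4*(-3 - 20) + 16 = 4*(-23) + 16 = -92 + 16 = -76)
J(l) = -6 (J(l) = 3 - 1*(-3)**2 = 3 - 1*9 = 3 - 9 = -6)
J(-7)*r = -6*(-76) = 456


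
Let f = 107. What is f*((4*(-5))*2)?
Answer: -4280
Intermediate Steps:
f*((4*(-5))*2) = 107*((4*(-5))*2) = 107*(-20*2) = 107*(-40) = -4280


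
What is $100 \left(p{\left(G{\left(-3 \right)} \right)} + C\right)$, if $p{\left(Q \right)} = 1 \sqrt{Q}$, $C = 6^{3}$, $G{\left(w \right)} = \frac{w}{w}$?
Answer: $21700$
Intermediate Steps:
$G{\left(w \right)} = 1$
$C = 216$
$p{\left(Q \right)} = \sqrt{Q}$
$100 \left(p{\left(G{\left(-3 \right)} \right)} + C\right) = 100 \left(\sqrt{1} + 216\right) = 100 \left(1 + 216\right) = 100 \cdot 217 = 21700$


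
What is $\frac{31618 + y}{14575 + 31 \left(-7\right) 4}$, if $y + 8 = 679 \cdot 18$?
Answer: $\frac{43832}{13707} \approx 3.1978$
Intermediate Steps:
$y = 12214$ ($y = -8 + 679 \cdot 18 = -8 + 12222 = 12214$)
$\frac{31618 + y}{14575 + 31 \left(-7\right) 4} = \frac{31618 + 12214}{14575 + 31 \left(-7\right) 4} = \frac{43832}{14575 - 868} = \frac{43832}{13707}$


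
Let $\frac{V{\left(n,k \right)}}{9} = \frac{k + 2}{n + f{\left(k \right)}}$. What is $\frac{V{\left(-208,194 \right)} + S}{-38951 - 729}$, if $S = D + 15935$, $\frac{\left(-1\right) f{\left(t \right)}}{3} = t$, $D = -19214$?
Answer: $\frac{1296087}{15673600} \approx 0.082692$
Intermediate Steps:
$f{\left(t \right)} = - 3 t$
$V{\left(n,k \right)} = \frac{9 \left(2 + k\right)}{n - 3 k}$ ($V{\left(n,k \right)} = 9 \frac{k + 2}{n - 3 k} = 9 \frac{2 + k}{n - 3 k} = \frac{9 \left(2 + k\right)}{n - 3 k}$)
$S = -3279$ ($S = -19214 + 15935 = -3279$)
$\frac{V{\left(-208,194 \right)} + S}{-38951 - 729} = \frac{\frac{9 \left(-2 - 194\right)}{\left(-1\right) \left(-208\right) + 3 \cdot 194} - 3279}{-38951 - 729} = \frac{\frac{9 \left(-2 - 194\right)}{208 + 582} - 3279}{-39680} = \left(9 \cdot \frac{1}{790} \left(-196\right) - 3279\right) \left(- \frac{1}{39680}\right) = \left(- \frac{882}{395} - 3279\right) \left(- \frac{1}{39680}\right) = \left(- \frac{1296087}{395}\right) \left(- \frac{1}{39680}\right) = \frac{1296087}{15673600}$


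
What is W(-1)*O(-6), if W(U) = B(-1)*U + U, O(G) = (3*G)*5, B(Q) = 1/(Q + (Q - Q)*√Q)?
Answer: 0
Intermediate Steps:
B(Q) = 1/Q (B(Q) = 1/(Q + 0*√Q) = 1/(Q + 0) = 1/Q)
O(G) = 15*G
W(U) = 0 (W(U) = U/(-1) + U = -U + U = 0)
W(-1)*O(-6) = 0*(15*(-6)) = 0*(-90) = 0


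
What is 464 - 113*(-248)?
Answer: 28488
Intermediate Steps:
464 - 113*(-248) = 464 + 28024 = 28488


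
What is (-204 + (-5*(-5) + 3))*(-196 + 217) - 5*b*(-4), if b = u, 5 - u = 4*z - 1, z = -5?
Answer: -3176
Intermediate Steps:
u = 26 (u = 5 - (4*(-5) - 1) = 5 - (-20 - 1) = 5 - 1*(-21) = 5 + 21 = 26)
b = 26
(-204 + (-5*(-5) + 3))*(-196 + 217) - 5*b*(-4) = (-204 + (-5*(-5) + 3))*(-196 + 217) - 5*26*(-4) = (-204 + (25 + 3))*21 - 130*(-4) = (-204 + 28)*21 + 520 = -176*21 + 520 = -3696 + 520 = -3176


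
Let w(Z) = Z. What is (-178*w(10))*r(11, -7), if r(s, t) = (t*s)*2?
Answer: 274120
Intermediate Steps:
r(s, t) = 2*s*t (r(s, t) = (s*t)*2 = 2*s*t)
(-178*w(10))*r(11, -7) = (-178*10)*(2*11*(-7)) = -1780*(-154) = 274120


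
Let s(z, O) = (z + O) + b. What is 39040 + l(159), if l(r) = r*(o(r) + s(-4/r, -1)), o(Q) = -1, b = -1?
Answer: 38559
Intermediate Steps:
s(z, O) = -1 + O + z (s(z, O) = (z + O) - 1 = (O + z) - 1 = -1 + O + z)
l(r) = r*(-3 - 4/r) (l(r) = r*(-1 + (-1 - 1 - 4/r)) = r*(-1 + (-2 - 4/r)) = r*(-3 - 4/r))
39040 + l(159) = 39040 + (-4 - 3*159) = 39040 + (-4 - 477) = 39040 - 481 = 38559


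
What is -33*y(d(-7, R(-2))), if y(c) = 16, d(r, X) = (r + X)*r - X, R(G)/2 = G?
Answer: -528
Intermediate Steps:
R(G) = 2*G
d(r, X) = -X + r*(X + r) (d(r, X) = (X + r)*r - X = r*(X + r) - X = -X + r*(X + r))
-33*y(d(-7, R(-2))) = -33*16 = -528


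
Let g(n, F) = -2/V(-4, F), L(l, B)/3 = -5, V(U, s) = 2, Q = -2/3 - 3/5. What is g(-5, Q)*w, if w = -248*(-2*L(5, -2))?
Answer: 7440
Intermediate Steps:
Q = -19/15 (Q = -2*⅓ - 3*⅕ = -⅔ - ⅗ = -19/15 ≈ -1.2667)
L(l, B) = -15 (L(l, B) = 3*(-5) = -15)
w = -7440 (w = -248*(-2*(-15)) = -7440 ≈ -7440.0)
g(n, F) = -1 (g(n, F) = -2/2 = -2*½ = -1)
g(-5, Q)*w = -1*(-7440) = 7440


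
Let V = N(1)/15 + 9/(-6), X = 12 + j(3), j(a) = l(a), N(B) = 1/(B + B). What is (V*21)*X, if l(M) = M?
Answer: -462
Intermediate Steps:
N(B) = 1/(2*B)
j(a) = a
X = 15 (X = 12 + 3 = 15)
V = -22/15 (V = ((½)/1)/15 + 9/(-6) = ((½)*1)*(1/15) + 9*(-⅙) = (½)*(1/15) - 3/2 = 1/30 - 3/2 = -22/15 ≈ -1.4667)
(V*21)*X = -22/15*21*15 = -154/5*15 = -462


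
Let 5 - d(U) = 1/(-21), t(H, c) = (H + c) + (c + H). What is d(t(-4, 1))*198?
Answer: 6996/7 ≈ 999.43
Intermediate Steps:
t(H, c) = 2*H + 2*c (t(H, c) = (H + c) + (H + c) = 2*H + 2*c)
d(U) = 106/21 (d(U) = 5 - 1/(-21) = 5 - 1*(-1/21) = 5 + 1/21 = 106/21)
d(t(-4, 1))*198 = (106/21)*198 = 6996/7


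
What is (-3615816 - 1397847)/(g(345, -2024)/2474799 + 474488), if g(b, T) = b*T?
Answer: -217680845241/20601082976 ≈ -10.566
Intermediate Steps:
g(b, T) = T*b
(-3615816 - 1397847)/(g(345, -2024)/2474799 + 474488) = (-3615816 - 1397847)/(-2024*345/2474799 + 474488) = -5013663/(-698280*1/2474799 + 474488) = -5013663/(-232760/824933 + 474488) = -5013663/391420576544/824933 = -5013663*824933/391420576544 = -217680845241/20601082976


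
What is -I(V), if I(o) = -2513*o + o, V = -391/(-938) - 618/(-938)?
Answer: 1267304/469 ≈ 2702.1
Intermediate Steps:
V = 1009/938 (V = -391*(-1/938) - 618*(-1/938) = 391/938 + 309/469 = 1009/938 ≈ 1.0757)
I(o) = -2512*o
-I(V) = -(-2512)*1009/938 = -1*(-1267304/469) = 1267304/469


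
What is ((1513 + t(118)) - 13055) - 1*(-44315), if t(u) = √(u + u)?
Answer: 32773 + 2*√59 ≈ 32788.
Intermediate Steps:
t(u) = √2*√u (t(u) = √(2*u) = √2*√u)
((1513 + t(118)) - 13055) - 1*(-44315) = ((1513 + √2*√118) - 13055) - 1*(-44315) = ((1513 + 2*√59) - 13055) + 44315 = (-11542 + 2*√59) + 44315 = 32773 + 2*√59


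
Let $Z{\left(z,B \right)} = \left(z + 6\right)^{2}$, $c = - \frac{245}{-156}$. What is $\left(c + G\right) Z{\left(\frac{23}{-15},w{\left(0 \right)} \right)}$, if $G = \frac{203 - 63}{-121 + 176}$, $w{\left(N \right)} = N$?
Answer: $\frac{31705807}{386100} \approx 82.118$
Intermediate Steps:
$c = \frac{245}{156}$ ($c = \left(-245\right) \left(- \frac{1}{156}\right) = \frac{245}{156} \approx 1.5705$)
$Z{\left(z,B \right)} = \left(6 + z\right)^{2}$
$G = \frac{28}{11}$ ($G = \frac{140}{55} = 140 \cdot \frac{1}{55} = \frac{28}{11} \approx 2.5455$)
$\left(c + G\right) Z{\left(\frac{23}{-15},w{\left(0 \right)} \right)} = \left(\frac{245}{156} + \frac{28}{11}\right) \left(6 + \frac{23}{-15}\right)^{2} = \frac{7063 \left(6 + 23 \left(- \frac{1}{15}\right)\right)^{2}}{1716} = \frac{7063 \left(6 - \frac{23}{15}\right)^{2}}{1716} = \frac{7063 \left(\frac{67}{15}\right)^{2}}{1716} = \frac{7063}{1716} \cdot \frac{4489}{225} = \frac{31705807}{386100}$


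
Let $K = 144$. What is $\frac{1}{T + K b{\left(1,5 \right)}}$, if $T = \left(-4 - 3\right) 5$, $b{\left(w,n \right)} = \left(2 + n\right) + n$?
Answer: $\frac{1}{1693} \approx 0.00059067$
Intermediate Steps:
$b{\left(w,n \right)} = 2 + 2 n$
$T = -35$ ($T = \left(-7\right) 5 = -35$)
$\frac{1}{T + K b{\left(1,5 \right)}} = \frac{1}{-35 + 144 \left(2 + 2 \cdot 5\right)} = \frac{1}{-35 + 144 \left(2 + 10\right)} = \frac{1}{-35 + 144 \cdot 12} = \frac{1}{-35 + 1728} = \frac{1}{1693}$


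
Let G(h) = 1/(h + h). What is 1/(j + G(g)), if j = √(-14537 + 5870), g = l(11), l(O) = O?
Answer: 22/4194829 - 4356*I*√107/4194829 ≈ 5.2446e-6 - 0.010742*I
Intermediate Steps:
g = 11
G(h) = 1/(2*h)
j = 9*I*√107 (j = √(-8667) = 9*I*√107 ≈ 93.097*I)
1/(j + G(g)) = 1/(9*I*√107 + (½)/11) = 1/(9*I*√107 + (½)*(1/11)) = 1/(9*I*√107 + 1/22) = 1/(1/22 + 9*I*√107)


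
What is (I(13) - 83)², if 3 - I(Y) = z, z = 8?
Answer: 7744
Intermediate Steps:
I(Y) = -5 (I(Y) = 3 - 1*8 = 3 - 8 = -5)
(I(13) - 83)² = (-5 - 83)² = (-88)² = 7744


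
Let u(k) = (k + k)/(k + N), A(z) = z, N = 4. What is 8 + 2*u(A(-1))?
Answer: 20/3 ≈ 6.6667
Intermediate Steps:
u(k) = 2*k/(4 + k) (u(k) = (k + k)/(k + 4) = (2*k)/(4 + k) = 2*k/(4 + k))
8 + 2*u(A(-1)) = 8 + 2*(2*(-1)/(4 - 1)) = 8 + 2*(2*(-1)/3) = 8 + 2*(2*(-1)*(1/3)) = 8 + 2*(-2/3) = 8 - 4/3 = 20/3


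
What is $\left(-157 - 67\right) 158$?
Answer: $-35392$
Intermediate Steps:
$\left(-157 - 67\right) 158 = \left(-224\right) 158 = -35392$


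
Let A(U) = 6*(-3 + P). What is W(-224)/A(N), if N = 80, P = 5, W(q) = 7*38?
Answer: 133/6 ≈ 22.167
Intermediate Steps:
W(q) = 266
A(U) = 12 (A(U) = 6*(-3 + 5) = 6*2 = 12)
W(-224)/A(N) = 266/12 = 266*(1/12) = 133/6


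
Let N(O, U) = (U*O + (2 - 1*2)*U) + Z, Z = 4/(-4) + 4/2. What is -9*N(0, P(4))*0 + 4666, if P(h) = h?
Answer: 4666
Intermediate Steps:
Z = 1 (Z = 4*(-1/4) + 4*(1/2) = -1 + 2 = 1)
N(O, U) = 1 + O*U (N(O, U) = (U*O + (2 - 1*2)*U) + 1 = (O*U + (2 - 2)*U) + 1 = (O*U + 0*U) + 1 = (O*U + 0) + 1 = O*U + 1 = 1 + O*U)
-9*N(0, P(4))*0 + 4666 = -9*(1 + 0*4)*0 + 4666 = -9*(1 + 0)*0 + 4666 = -9*1*0 + 4666 = -9*0 + 4666 = 0 + 4666 = 4666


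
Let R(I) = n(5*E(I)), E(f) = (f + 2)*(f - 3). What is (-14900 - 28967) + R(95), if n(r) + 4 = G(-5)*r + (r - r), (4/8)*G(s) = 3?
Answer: 223849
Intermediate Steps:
G(s) = 6 (G(s) = 2*3 = 6)
E(f) = (-3 + f)*(2 + f) (E(f) = (2 + f)*(-3 + f) = (-3 + f)*(2 + f))
n(r) = -4 + 6*r (n(r) = -4 + (6*r + (r - r)) = -4 + (6*r + 0) = -4 + 6*r)
R(I) = -184 - 30*I + 30*I² (R(I) = -4 + 6*(5*(-6 + I² - I)) = -4 + 6*(-30 - 5*I + 5*I²) = -4 + (-180 - 30*I + 30*I²) = -184 - 30*I + 30*I²)
(-14900 - 28967) + R(95) = (-14900 - 28967) + (-184 - 30*95 + 30*95²) = -43867 + (-184 - 2850 + 30*9025) = -43867 + (-184 - 2850 + 270750) = -43867 + 267716 = 223849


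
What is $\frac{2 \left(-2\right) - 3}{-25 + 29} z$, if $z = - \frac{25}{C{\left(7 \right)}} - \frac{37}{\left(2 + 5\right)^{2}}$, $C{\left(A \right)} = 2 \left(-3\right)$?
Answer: $- \frac{1003}{168} \approx -5.9702$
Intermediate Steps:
$C{\left(A \right)} = -6$
$z = \frac{1003}{294}$ ($z = - \frac{25}{-6} - \frac{37}{\left(2 + 5\right)^{2}} = \left(-25\right) \left(- \frac{1}{6}\right) - \frac{37}{7^{2}} = \frac{25}{6} - \frac{37}{49} = \frac{1003}{294} \approx 3.4116$)
$\frac{2 \left(-2\right) - 3}{-25 + 29} z = \frac{2 \left(-2\right) - 3}{-25 + 29} \cdot \frac{1003}{294} = \frac{-4 - 3}{4} \cdot \frac{1003}{294} = \left(-7\right) \frac{1}{4} \cdot \frac{1003}{294} = \left(- \frac{7}{4}\right) \frac{1003}{294} = - \frac{1003}{168}$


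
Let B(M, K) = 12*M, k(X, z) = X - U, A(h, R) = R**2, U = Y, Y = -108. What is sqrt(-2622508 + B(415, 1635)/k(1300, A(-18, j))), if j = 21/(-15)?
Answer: I*sqrt(20308674562)/88 ≈ 1619.4*I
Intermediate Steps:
U = -108
j = -7/5 (j = 21*(-1/15) = -7/5 ≈ -1.4000)
k(X, z) = 108 + X (k(X, z) = X - 1*(-108) = X + 108 = 108 + X)
sqrt(-2622508 + B(415, 1635)/k(1300, A(-18, j))) = sqrt(-2622508 + (12*415)/(108 + 1300)) = sqrt(-2622508 + 4980/1408) = sqrt(-2622508 + 4980*(1/1408)) = sqrt(-2622508 + 1245/352) = sqrt(-923121571/352) = I*sqrt(20308674562)/88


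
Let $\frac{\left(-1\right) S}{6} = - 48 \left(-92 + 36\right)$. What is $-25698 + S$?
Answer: $-41826$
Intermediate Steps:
$S = -16128$ ($S = - 6 \left(- 48 \left(-92 + 36\right)\right) = - 6 \left(\left(-48\right) \left(-56\right)\right) = \left(-6\right) 2688 = -16128$)
$-25698 + S = -25698 - 16128 = -41826$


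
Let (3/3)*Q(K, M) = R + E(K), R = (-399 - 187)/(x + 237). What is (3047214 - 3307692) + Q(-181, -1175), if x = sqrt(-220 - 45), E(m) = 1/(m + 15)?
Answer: (-43239349*sqrt(265) + 10247822989*I)/(166*(sqrt(265) - 237*I)) ≈ -2.6048e+5 + 0.16904*I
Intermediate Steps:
E(m) = 1/(15 + m)
x = I*sqrt(265) (x = sqrt(-265) = I*sqrt(265) ≈ 16.279*I)
R = -586/(237 + I*sqrt(265)) (R = (-399 - 187)/(I*sqrt(265) + 237) = -586/(237 + I*sqrt(265)) ≈ -2.461 + 0.16904*I)
Q(K, M) = -69441/28217 + 1/(15 + K) + 293*I*sqrt(265)/28217 (Q(K, M) = (-69441/28217 + 293*I*sqrt(265)/28217) + 1/(15 + K) = -69441/28217 + 1/(15 + K) + 293*I*sqrt(265)/28217)
(3047214 - 3307692) + Q(-181, -1175) = (3047214 - 3307692) + (-8553 - 586*(-181) + I*sqrt(265))/((15 - 181)*(237 + I*sqrt(265))) = -260478 + (-8553 + 106066 + I*sqrt(265))/((-166)*(237 + I*sqrt(265))) = -260478 - (97513 + I*sqrt(265))/(166*(237 + I*sqrt(265)))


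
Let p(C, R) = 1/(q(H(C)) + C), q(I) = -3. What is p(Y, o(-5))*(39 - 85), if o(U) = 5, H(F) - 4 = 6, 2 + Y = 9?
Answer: -23/2 ≈ -11.500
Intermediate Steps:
Y = 7 (Y = -2 + 9 = 7)
H(F) = 10 (H(F) = 4 + 6 = 10)
p(C, R) = 1/(-3 + C)
p(Y, o(-5))*(39 - 85) = (39 - 85)/(-3 + 7) = -46/4 = (1/4)*(-46) = -23/2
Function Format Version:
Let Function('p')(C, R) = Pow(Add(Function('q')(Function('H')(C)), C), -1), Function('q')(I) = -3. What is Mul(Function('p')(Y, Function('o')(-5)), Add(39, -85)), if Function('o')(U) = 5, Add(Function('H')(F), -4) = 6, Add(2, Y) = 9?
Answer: Rational(-23, 2) ≈ -11.500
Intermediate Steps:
Y = 7 (Y = Add(-2, 9) = 7)
Function('H')(F) = 10 (Function('H')(F) = Add(4, 6) = 10)
Function('p')(C, R) = Pow(Add(-3, C), -1)
Mul(Function('p')(Y, Function('o')(-5)), Add(39, -85)) = Mul(Pow(Add(-3, 7), -1), Add(39, -85)) = Mul(Pow(4, -1), -46) = Mul(Rational(1, 4), -46) = Rational(-23, 2)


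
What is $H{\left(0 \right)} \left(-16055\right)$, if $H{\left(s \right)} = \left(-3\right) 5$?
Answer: $240825$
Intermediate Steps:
$H{\left(s \right)} = -15$
$H{\left(0 \right)} \left(-16055\right) = \left(-15\right) \left(-16055\right) = 240825$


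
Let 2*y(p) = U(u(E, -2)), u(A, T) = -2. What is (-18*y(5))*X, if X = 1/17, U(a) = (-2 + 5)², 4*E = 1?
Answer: -81/17 ≈ -4.7647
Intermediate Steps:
E = ¼ (E = (¼)*1 = ¼ ≈ 0.25000)
U(a) = 9 (U(a) = 3² = 9)
y(p) = 9/2 (y(p) = (½)*9 = 9/2)
X = 1/17 ≈ 0.058824
(-18*y(5))*X = -18*9/2*(1/17) = -81*1/17 = -81/17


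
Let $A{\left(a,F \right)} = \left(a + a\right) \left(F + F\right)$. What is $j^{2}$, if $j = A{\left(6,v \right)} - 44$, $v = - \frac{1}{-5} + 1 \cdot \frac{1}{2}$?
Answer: $\frac{18496}{25} \approx 739.84$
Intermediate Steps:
$v = \frac{7}{10}$ ($v = \left(-1\right) \left(- \frac{1}{5}\right) + 1 \cdot \frac{1}{2} = \frac{1}{5} + \frac{1}{2} = \frac{7}{10} \approx 0.7$)
$A{\left(a,F \right)} = 4 F a$ ($A{\left(a,F \right)} = 2 a 2 F = 4 F a$)
$j = - \frac{136}{5}$ ($j = 4 \cdot \frac{7}{10} \cdot 6 - 44 = \frac{84}{5} - 44 = - \frac{136}{5} \approx -27.2$)
$j^{2} = \left(- \frac{136}{5}\right)^{2} = \frac{18496}{25}$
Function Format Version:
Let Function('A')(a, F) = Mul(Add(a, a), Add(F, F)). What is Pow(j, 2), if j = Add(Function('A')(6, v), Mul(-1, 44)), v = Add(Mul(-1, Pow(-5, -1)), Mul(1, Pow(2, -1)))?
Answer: Rational(18496, 25) ≈ 739.84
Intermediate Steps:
v = Rational(7, 10) (v = Add(Mul(-1, Rational(-1, 5)), Mul(1, Rational(1, 2))) = Add(Rational(1, 5), Rational(1, 2)) = Rational(7, 10) ≈ 0.70000)
Function('A')(a, F) = Mul(4, F, a) (Function('A')(a, F) = Mul(Mul(2, a), Mul(2, F)) = Mul(4, F, a))
j = Rational(-136, 5) (j = Add(Mul(4, Rational(7, 10), 6), Mul(-1, 44)) = Add(Rational(84, 5), -44) = Rational(-136, 5) ≈ -27.200)
Pow(j, 2) = Pow(Rational(-136, 5), 2) = Rational(18496, 25)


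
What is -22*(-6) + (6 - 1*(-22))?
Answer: 160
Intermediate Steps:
-22*(-6) + (6 - 1*(-22)) = 132 + (6 + 22) = 132 + 28 = 160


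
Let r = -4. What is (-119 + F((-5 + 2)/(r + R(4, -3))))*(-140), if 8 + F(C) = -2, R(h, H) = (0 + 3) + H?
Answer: 18060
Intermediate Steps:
R(h, H) = 3 + H
F(C) = -10 (F(C) = -8 - 2 = -10)
(-119 + F((-5 + 2)/(r + R(4, -3))))*(-140) = (-119 - 10)*(-140) = -129*(-140) = 18060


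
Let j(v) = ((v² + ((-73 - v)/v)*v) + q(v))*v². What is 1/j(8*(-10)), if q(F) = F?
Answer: 1/40492800 ≈ 2.4696e-8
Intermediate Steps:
j(v) = v²*(-73 + v²) (j(v) = ((v² + ((-73 - v)/v)*v) + v)*v² = ((v² + (-73 - v)) + v)*v² = ((-73 + v² - v) + v)*v² = (-73 + v²)*v² = v²*(-73 + v²))
1/j(8*(-10)) = 1/((8*(-10))²*(-73 + (8*(-10))²)) = 1/((-80)²*(-73 + (-80)²)) = 1/(6400*(-73 + 6400)) = 1/(6400*6327) = 1/40492800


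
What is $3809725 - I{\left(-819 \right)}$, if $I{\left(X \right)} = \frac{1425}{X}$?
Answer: $\frac{1040055400}{273} \approx 3.8097 \cdot 10^{6}$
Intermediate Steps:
$3809725 - I{\left(-819 \right)} = 3809725 - \frac{1425}{-819} = 3809725 - 1425 \left(- \frac{1}{819}\right) = 3809725 - - \frac{475}{273} = 3809725 + \frac{475}{273} = \frac{1040055400}{273}$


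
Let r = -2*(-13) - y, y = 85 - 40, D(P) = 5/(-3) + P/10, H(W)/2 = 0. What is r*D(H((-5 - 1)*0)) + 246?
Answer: 833/3 ≈ 277.67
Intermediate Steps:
H(W) = 0 (H(W) = 2*0 = 0)
D(P) = -5/3 + P/10 (D(P) = 5*(-⅓) + P*(⅒) = -5/3 + P/10)
y = 45
r = -19 (r = -2*(-13) - 1*45 = 26 - 45 = -19)
r*D(H((-5 - 1)*0)) + 246 = -19*(-5/3 + (⅒)*0) + 246 = -19*(-5/3 + 0) + 246 = -19*(-5/3) + 246 = 95/3 + 246 = 833/3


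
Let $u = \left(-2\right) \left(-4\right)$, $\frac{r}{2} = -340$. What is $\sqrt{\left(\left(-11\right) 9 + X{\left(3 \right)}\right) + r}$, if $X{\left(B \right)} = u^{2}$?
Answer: $i \sqrt{715} \approx 26.739 i$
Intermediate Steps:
$r = -680$ ($r = 2 \left(-340\right) = -680$)
$u = 8$
$X{\left(B \right)} = 64$ ($X{\left(B \right)} = 8^{2} = 64$)
$\sqrt{\left(\left(-11\right) 9 + X{\left(3 \right)}\right) + r} = \sqrt{\left(\left(-11\right) 9 + 64\right) - 680} = \sqrt{\left(-99 + 64\right) - 680} = \sqrt{-35 - 680} = \sqrt{-715} = i \sqrt{715}$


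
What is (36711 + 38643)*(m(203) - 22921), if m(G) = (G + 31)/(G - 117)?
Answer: -74260312044/43 ≈ -1.7270e+9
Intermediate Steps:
m(G) = (31 + G)/(-117 + G)
(36711 + 38643)*(m(203) - 22921) = (36711 + 38643)*((31 + 203)/(-117 + 203) - 22921) = 75354*(234/86 - 22921) = 75354*((1/86)*234 - 22921) = 75354*(117/43 - 22921) = 75354*(-985486/43) = -74260312044/43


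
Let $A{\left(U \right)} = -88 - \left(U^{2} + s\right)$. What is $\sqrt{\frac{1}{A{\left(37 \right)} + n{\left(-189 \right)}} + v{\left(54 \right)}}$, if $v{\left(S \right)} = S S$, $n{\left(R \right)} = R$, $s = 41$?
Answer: $\frac{\sqrt{8298843917}}{1687} \approx 54.0$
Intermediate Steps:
$v{\left(S \right)} = S^{2}$
$A{\left(U \right)} = -129 - U^{2}$ ($A{\left(U \right)} = -88 - \left(U^{2} + 41\right) = -88 - \left(41 + U^{2}\right) = -129 - U^{2}$)
$\sqrt{\frac{1}{A{\left(37 \right)} + n{\left(-189 \right)}} + v{\left(54 \right)}} = \sqrt{\frac{1}{\left(-129 - 37^{2}\right) - 189} + 54^{2}} = \sqrt{\frac{1}{\left(-129 - 1369\right) - 189} + 2916} = \sqrt{\frac{1}{-1498 - 189} + 2916} = \sqrt{\frac{1}{-1687} + 2916} = \sqrt{- \frac{1}{1687} + 2916} = \sqrt{\frac{4919291}{1687}} = \frac{\sqrt{8298843917}}{1687}$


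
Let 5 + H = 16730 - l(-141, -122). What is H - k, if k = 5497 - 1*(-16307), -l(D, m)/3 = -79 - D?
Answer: -4893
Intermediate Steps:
l(D, m) = 237 + 3*D (l(D, m) = -3*(-79 - D) = 237 + 3*D)
k = 21804 (k = 5497 + 16307 = 21804)
H = 16911 (H = -5 + (16730 - (237 + 3*(-141))) = -5 + (16730 - (237 - 423)) = -5 + (16730 - 1*(-186)) = -5 + (16730 + 186) = -5 + 16916 = 16911)
H - k = 16911 - 1*21804 = 16911 - 21804 = -4893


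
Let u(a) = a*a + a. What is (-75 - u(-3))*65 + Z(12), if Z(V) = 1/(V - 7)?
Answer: -26324/5 ≈ -5264.8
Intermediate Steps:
u(a) = a + a**2 (u(a) = a**2 + a = a + a**2)
Z(V) = 1/(-7 + V)
(-75 - u(-3))*65 + Z(12) = (-75 - (-3)*(1 - 3))*65 + 1/(-7 + 12) = (-75 - (-3)*(-2))*65 + 1/5 = (-75 - 1*6)*65 + 1/5 = (-75 - 6)*65 + 1/5 = -81*65 + 1/5 = -5265 + 1/5 = -26324/5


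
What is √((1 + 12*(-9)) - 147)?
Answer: I*√254 ≈ 15.937*I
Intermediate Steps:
√((1 + 12*(-9)) - 147) = √((1 - 108) - 147) = √(-107 - 147) = √(-254) = I*√254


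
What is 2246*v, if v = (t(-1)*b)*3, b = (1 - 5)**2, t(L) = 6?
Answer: 646848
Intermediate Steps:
b = 16 (b = (-4)**2 = 16)
v = 288 (v = (6*16)*3 = 96*3 = 288)
2246*v = 2246*288 = 646848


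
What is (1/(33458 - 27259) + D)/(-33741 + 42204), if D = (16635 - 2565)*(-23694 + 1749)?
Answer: -1914041363849/52462137 ≈ -36484.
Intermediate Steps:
D = -308766150 (D = 14070*(-21945) = -308766150)
(1/(33458 - 27259) + D)/(-33741 + 42204) = (1/(33458 - 27259) - 308766150)/(-33741 + 42204) = (1/6199 - 308766150)/8463 = (1/6199 - 308766150)*(1/8463) = -1914041363849/6199*1/8463 = -1914041363849/52462137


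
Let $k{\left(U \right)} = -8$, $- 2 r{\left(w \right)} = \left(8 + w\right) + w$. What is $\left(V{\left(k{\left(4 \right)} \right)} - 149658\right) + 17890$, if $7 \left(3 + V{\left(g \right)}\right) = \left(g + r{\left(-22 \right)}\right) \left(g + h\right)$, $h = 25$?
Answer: $- \frac{922227}{7} \approx -1.3175 \cdot 10^{5}$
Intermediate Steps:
$r{\left(w \right)} = -4 - w$ ($r{\left(w \right)} = - \frac{\left(8 + w\right) + w}{2} = - \frac{8 + 2 w}{2} = -4 - w$)
$V{\left(g \right)} = -3 + \frac{\left(18 + g\right) \left(25 + g\right)}{7}$ ($V{\left(g \right)} = -3 + \frac{\left(g - -18\right) \left(g + 25\right)}{7} = -3 + \frac{\left(g + \left(-4 + 22\right)\right) \left(25 + g\right)}{7} = -3 + \frac{\left(g + 18\right) \left(25 + g\right)}{7} = -3 + \frac{\left(18 + g\right) \left(25 + g\right)}{7}$)
$\left(V{\left(k{\left(4 \right)} \right)} - 149658\right) + 17890 = \left(\left(\frac{429}{7} + \frac{\left(-8\right)^{2}}{7} + \frac{43}{7} \left(-8\right)\right) - 149658\right) + 17890 = \left(\left(\frac{429}{7} + \frac{1}{7} \cdot 64 - \frac{344}{7}\right) - 149658\right) + 17890 = \left(\left(\frac{429}{7} + \frac{64}{7} - \frac{344}{7}\right) - 149658\right) + 17890 = \left(\frac{149}{7} - 149658\right) + 17890 = - \frac{1047457}{7} + 17890 = - \frac{922227}{7}$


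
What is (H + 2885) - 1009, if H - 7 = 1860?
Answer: 3743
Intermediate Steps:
H = 1867 (H = 7 + 1860 = 1867)
(H + 2885) - 1009 = (1867 + 2885) - 1009 = 4752 - 1009 = 3743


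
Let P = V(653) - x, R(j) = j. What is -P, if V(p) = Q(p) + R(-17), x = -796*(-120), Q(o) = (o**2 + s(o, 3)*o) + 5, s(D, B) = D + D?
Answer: -1183695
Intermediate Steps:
s(D, B) = 2*D
Q(o) = 5 + 3*o**2 (Q(o) = (o**2 + (2*o)*o) + 5 = (o**2 + 2*o**2) + 5 = 3*o**2 + 5 = 5 + 3*o**2)
x = 95520
V(p) = -12 + 3*p**2 (V(p) = (5 + 3*p**2) - 17 = -12 + 3*p**2)
P = 1183695 (P = (-12 + 3*653**2) - 1*95520 = (-12 + 3*426409) - 95520 = (-12 + 1279227) - 95520 = 1279215 - 95520 = 1183695)
-P = -1*1183695 = -1183695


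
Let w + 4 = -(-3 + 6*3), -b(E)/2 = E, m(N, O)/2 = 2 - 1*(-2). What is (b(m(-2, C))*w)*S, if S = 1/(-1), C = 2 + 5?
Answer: -304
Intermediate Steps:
C = 7
m(N, O) = 8 (m(N, O) = 2*(2 - 1*(-2)) = 2*(2 + 2) = 2*4 = 8)
S = -1
b(E) = -2*E
w = -19 (w = -4 - (-3 + 6*3) = -4 - (-3 + 18) = -4 - 1*15 = -4 - 15 = -19)
(b(m(-2, C))*w)*S = (-2*8*(-19))*(-1) = -16*(-19)*(-1) = 304*(-1) = -304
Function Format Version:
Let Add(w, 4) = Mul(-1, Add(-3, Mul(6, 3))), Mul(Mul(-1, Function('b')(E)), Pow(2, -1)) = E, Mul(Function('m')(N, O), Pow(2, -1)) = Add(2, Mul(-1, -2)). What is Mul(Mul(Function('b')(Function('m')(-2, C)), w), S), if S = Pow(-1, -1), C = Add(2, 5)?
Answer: -304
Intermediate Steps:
C = 7
Function('m')(N, O) = 8 (Function('m')(N, O) = Mul(2, Add(2, Mul(-1, -2))) = Mul(2, Add(2, 2)) = Mul(2, 4) = 8)
S = -1
Function('b')(E) = Mul(-2, E)
w = -19 (w = Add(-4, Mul(-1, Add(-3, Mul(6, 3)))) = Add(-4, Mul(-1, Add(-3, 18))) = Add(-4, Mul(-1, 15)) = Add(-4, -15) = -19)
Mul(Mul(Function('b')(Function('m')(-2, C)), w), S) = Mul(Mul(Mul(-2, 8), -19), -1) = Mul(Mul(-16, -19), -1) = Mul(304, -1) = -304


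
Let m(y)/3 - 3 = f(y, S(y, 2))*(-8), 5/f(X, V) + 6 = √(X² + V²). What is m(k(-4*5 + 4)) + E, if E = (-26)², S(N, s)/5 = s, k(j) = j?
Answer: 2731/4 - 3*√89/4 ≈ 675.67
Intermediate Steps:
S(N, s) = 5*s
f(X, V) = 5/(-6 + √(V² + X²)) (f(X, V) = 5/(-6 + √(X² + V²)) = 5/(-6 + √(V² + X²)))
m(y) = 9 - 120/(-6 + √(100 + y²)) (m(y) = 9 + 3*((5/(-6 + √((5*2)² + y²)))*(-8)) = 9 + 3*((5/(-6 + √(10² + y²)))*(-8)) = 9 + 3*((5/(-6 + √(100 + y²)))*(-8)) = 9 + 3*(-40/(-6 + √(100 + y²))) = 9 - 120/(-6 + √(100 + y²)))
E = 676
m(k(-4*5 + 4)) + E = (9 - 120/(-6 + √(100 + (-4*5 + 4)²))) + 676 = (9 - 120/(-6 + √(100 + (-20 + 4)²))) + 676 = (9 - 120/(-6 + √(100 + (-16)²))) + 676 = (9 - 120/(-6 + √(100 + 256))) + 676 = (9 - 120/(-6 + √356)) + 676 = (9 - 120/(-6 + 2*√89)) + 676 = 685 - 120/(-6 + 2*√89)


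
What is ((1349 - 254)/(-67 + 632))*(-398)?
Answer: -87162/113 ≈ -771.34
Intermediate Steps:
((1349 - 254)/(-67 + 632))*(-398) = (1095/565)*(-398) = (1095*(1/565))*(-398) = (219/113)*(-398) = -87162/113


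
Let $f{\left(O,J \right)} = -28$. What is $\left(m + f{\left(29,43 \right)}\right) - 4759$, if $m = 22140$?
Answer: $17353$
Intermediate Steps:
$\left(m + f{\left(29,43 \right)}\right) - 4759 = \left(22140 - 28\right) - 4759 = 22112 - 4759 = 17353$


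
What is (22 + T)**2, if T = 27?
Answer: 2401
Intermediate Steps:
(22 + T)**2 = (22 + 27)**2 = 49**2 = 2401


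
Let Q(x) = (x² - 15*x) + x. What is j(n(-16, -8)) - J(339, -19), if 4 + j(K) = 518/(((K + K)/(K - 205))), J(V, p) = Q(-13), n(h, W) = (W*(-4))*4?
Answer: -65383/128 ≈ -510.80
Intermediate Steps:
n(h, W) = -16*W (n(h, W) = -4*W*4 = -16*W)
Q(x) = x² - 14*x
J(V, p) = 351 (J(V, p) = -13*(-14 - 13) = -13*(-27) = 351)
j(K) = -4 + 259*(-205 + K)/K (j(K) = -4 + 518/(((K + K)/(K - 205))) = -4 + 518/(((2*K)/(-205 + K))) = -4 + 518/((2*K/(-205 + K))) = -4 + 518*((-205 + K)/(2*K)) = -4 + 259*(-205 + K)/K)
j(n(-16, -8)) - J(339, -19) = (255 - 53095/((-16*(-8)))) - 1*351 = (255 - 53095/128) - 351 = -20455/128 - 351 = -65383/128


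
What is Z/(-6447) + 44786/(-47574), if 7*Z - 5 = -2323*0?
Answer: -336897544/357827841 ≈ -0.94151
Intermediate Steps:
Z = 5/7 (Z = 5/7 + (-2323*0)/7 = 5/7 + (⅐)*0 = 5/7 + 0 = 5/7 ≈ 0.71429)
Z/(-6447) + 44786/(-47574) = (5/7)/(-6447) + 44786/(-47574) = (5/7)*(-1/6447) + 44786*(-1/47574) = -5/45129 - 22393/23787 = -336897544/357827841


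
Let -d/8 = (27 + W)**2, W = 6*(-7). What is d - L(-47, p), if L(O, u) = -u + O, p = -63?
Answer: -1816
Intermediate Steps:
W = -42
L(O, u) = O - u
d = -1800 (d = -8*(27 - 42)**2 = -8*(-15)**2 = -8*225 = -1800)
d - L(-47, p) = -1800 - (-47 - 1*(-63)) = -1800 - (-47 + 63) = -1800 - 1*16 = -1800 - 16 = -1816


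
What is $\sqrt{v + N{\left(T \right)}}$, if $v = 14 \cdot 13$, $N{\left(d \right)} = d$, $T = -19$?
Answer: $\sqrt{163} \approx 12.767$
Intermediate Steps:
$v = 182$
$\sqrt{v + N{\left(T \right)}} = \sqrt{182 - 19} = \sqrt{163}$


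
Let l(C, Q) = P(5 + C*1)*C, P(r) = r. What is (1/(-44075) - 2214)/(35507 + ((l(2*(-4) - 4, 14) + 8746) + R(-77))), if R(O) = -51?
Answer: -97582051/1951905450 ≈ -0.049993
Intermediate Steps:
l(C, Q) = C*(5 + C) (l(C, Q) = (5 + C*1)*C = (5 + C)*C = C*(5 + C))
(1/(-44075) - 2214)/(35507 + ((l(2*(-4) - 4, 14) + 8746) + R(-77))) = (1/(-44075) - 2214)/(35507 + (((2*(-4) - 4)*(5 + (2*(-4) - 4)) + 8746) - 51)) = (-1/44075 - 2214)/(35507 + (((-8 - 4)*(5 + (-8 - 4)) + 8746) - 51)) = -97582051/(44075*(35507 + ((-12*(5 - 12) + 8746) - 51))) = -97582051/(44075*(35507 + ((-12*(-7) + 8746) - 51))) = -97582051/(44075*(35507 + ((84 + 8746) - 51))) = -97582051/(44075*(35507 + (8830 - 51))) = -97582051/(44075*(35507 + 8779)) = -97582051/44075/44286 = -97582051/44075*1/44286 = -97582051/1951905450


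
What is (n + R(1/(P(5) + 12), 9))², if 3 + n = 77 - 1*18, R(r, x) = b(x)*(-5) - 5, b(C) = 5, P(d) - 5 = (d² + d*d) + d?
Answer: 676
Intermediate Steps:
P(d) = 5 + d + 2*d² (P(d) = 5 + ((d² + d*d) + d) = 5 + ((d² + d²) + d) = 5 + (2*d² + d) = 5 + (d + 2*d²) = 5 + d + 2*d²)
R(r, x) = -30 (R(r, x) = 5*(-5) - 5 = -25 - 5 = -30)
n = 56 (n = -3 + (77 - 1*18) = -3 + (77 - 18) = -3 + 59 = 56)
(n + R(1/(P(5) + 12), 9))² = (56 - 30)² = 26² = 676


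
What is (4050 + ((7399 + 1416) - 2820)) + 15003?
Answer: 25048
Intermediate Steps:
(4050 + ((7399 + 1416) - 2820)) + 15003 = (4050 + (8815 - 2820)) + 15003 = (4050 + 5995) + 15003 = 10045 + 15003 = 25048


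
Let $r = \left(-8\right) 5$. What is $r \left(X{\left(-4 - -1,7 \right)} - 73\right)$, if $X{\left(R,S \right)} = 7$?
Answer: $2640$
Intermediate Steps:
$r = -40$
$r \left(X{\left(-4 - -1,7 \right)} - 73\right) = - 40 \left(7 - 73\right) = \left(-40\right) \left(-66\right) = 2640$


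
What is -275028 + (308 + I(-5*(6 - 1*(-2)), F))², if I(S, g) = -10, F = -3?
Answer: -186224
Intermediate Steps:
-275028 + (308 + I(-5*(6 - 1*(-2)), F))² = -275028 + (308 - 10)² = -275028 + 298² = -275028 + 88804 = -186224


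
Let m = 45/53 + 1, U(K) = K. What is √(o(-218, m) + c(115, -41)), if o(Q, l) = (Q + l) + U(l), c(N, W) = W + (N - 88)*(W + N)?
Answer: √4895239/53 ≈ 41.746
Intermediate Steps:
m = 98/53 (m = 45*(1/53) + 1 = 45/53 + 1 = 98/53 ≈ 1.8491)
c(N, W) = W + (-88 + N)*(N + W)
o(Q, l) = Q + 2*l (o(Q, l) = (Q + l) + l = Q + 2*l)
√(o(-218, m) + c(115, -41)) = √((-218 + 2*(98/53)) + (115² - 88*115 - 87*(-41) + 115*(-41))) = √((-218 + 196/53) + (13225 - 10120 + 3567 - 4715)) = √(-11358/53 + 1957) = √(92363/53) = √4895239/53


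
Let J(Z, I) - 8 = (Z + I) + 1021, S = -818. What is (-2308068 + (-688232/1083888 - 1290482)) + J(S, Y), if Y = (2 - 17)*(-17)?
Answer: -487490094853/135486 ≈ -3.5981e+6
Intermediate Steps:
Y = 255 (Y = -15*(-17) = 255)
J(Z, I) = 1029 + I + Z (J(Z, I) = 8 + ((Z + I) + 1021) = 8 + ((I + Z) + 1021) = 8 + (1021 + I + Z) = 1029 + I + Z)
(-2308068 + (-688232/1083888 - 1290482)) + J(S, Y) = (-2308068 + (-688232/1083888 - 1290482)) + (1029 + 255 - 818) = (-2308068 + (-688232*1/1083888 - 1290482)) + 466 = (-2308068 + (-86029/135486 - 1290482)) + 466 = (-2308068 - 174842330281/135486) + 466 = -487553231329/135486 + 466 = -487490094853/135486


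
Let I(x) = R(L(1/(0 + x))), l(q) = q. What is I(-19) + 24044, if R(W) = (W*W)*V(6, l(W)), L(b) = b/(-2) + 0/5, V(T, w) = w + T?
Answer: 1319342597/54872 ≈ 24044.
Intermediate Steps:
V(T, w) = T + w
L(b) = -b/2 (L(b) = b*(-½) + 0*(⅕) = -b/2 + 0 = -b/2)
R(W) = W²*(6 + W) (R(W) = (W*W)*(6 + W) = W²*(6 + W))
I(x) = (6 - 1/(2*x))/(4*x²) (I(x) = (-1/(2*(0 + x)))²*(6 - 1/(2*(0 + x))) = (-1/(2*x))²*(6 - 1/(2*x)) = (1/(4*x²))*(6 - 1/(2*x)) = (6 - 1/(2*x))/(4*x²))
I(-19) + 24044 = (⅛)*(-1 + 12*(-19))/(-19)³ + 24044 = (⅛)*(-1/6859)*(-1 - 228) + 24044 = (⅛)*(-1/6859)*(-229) + 24044 = 229/54872 + 24044 = 1319342597/54872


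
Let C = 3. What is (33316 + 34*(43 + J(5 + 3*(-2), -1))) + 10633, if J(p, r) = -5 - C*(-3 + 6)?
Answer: 44935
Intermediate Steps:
J(p, r) = -14 (J(p, r) = -5 - 3*(-3 + 6) = -5 - 3*3 = -5 - 1*9 = -5 - 9 = -14)
(33316 + 34*(43 + J(5 + 3*(-2), -1))) + 10633 = (33316 + 34*(43 - 14)) + 10633 = (33316 + 34*29) + 10633 = (33316 + 986) + 10633 = 34302 + 10633 = 44935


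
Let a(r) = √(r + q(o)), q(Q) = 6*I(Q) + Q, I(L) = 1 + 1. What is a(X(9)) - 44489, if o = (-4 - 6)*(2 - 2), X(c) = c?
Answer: -44489 + √21 ≈ -44484.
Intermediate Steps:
I(L) = 2
o = 0 (o = -10*0 = 0)
q(Q) = 12 + Q (q(Q) = 6*2 + Q = 12 + Q)
a(r) = √(12 + r) (a(r) = √(r + (12 + 0)) = √(r + 12) = √(12 + r))
a(X(9)) - 44489 = √(12 + 9) - 44489 = √21 - 44489 = -44489 + √21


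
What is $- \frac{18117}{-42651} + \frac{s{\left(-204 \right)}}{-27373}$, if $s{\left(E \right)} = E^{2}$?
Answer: $- \frac{142116375}{129720647} \approx -1.0956$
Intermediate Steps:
$- \frac{18117}{-42651} + \frac{s{\left(-204 \right)}}{-27373} = - \frac{18117}{-42651} + \frac{\left(-204\right)^{2}}{-27373} = \left(-18117\right) \left(- \frac{1}{42651}\right) + 41616 \left(- \frac{1}{27373}\right) = \frac{2013}{4739} - \frac{41616}{27373} = - \frac{142116375}{129720647}$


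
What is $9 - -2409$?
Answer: $2418$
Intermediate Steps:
$9 - -2409 = 9 + 2409 = 2418$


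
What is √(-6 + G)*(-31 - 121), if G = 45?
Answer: -152*√39 ≈ -949.24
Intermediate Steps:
√(-6 + G)*(-31 - 121) = √(-6 + 45)*(-31 - 121) = √39*(-152) = -152*√39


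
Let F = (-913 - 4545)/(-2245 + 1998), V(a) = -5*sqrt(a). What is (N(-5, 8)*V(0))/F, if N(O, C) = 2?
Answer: 0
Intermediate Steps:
F = 5458/247 (F = -5458/(-247) = -5458*(-1/247) = 5458/247 ≈ 22.097)
(N(-5, 8)*V(0))/F = (2*(-5*sqrt(0)))/(5458/247) = (2*(-5*0))*(247/5458) = (2*0)*(247/5458) = 0*(247/5458) = 0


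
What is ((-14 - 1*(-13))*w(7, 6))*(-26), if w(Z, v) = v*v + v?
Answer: 1092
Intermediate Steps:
w(Z, v) = v + v² (w(Z, v) = v² + v = v + v²)
((-14 - 1*(-13))*w(7, 6))*(-26) = ((-14 - 1*(-13))*(6*(1 + 6)))*(-26) = ((-14 + 13)*(6*7))*(-26) = -1*42*(-26) = -42*(-26) = 1092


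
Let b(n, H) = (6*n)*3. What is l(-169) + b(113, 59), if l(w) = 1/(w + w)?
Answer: 687491/338 ≈ 2034.0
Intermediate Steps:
b(n, H) = 18*n
l(w) = 1/(2*w)
l(-169) + b(113, 59) = (1/2)/(-169) + 18*113 = (1/2)*(-1/169) + 2034 = -1/338 + 2034 = 687491/338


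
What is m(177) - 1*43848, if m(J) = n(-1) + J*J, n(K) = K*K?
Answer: -12518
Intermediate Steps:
n(K) = K**2
m(J) = 1 + J**2 (m(J) = (-1)**2 + J*J = 1 + J**2)
m(177) - 1*43848 = (1 + 177**2) - 1*43848 = (1 + 31329) - 43848 = 31330 - 43848 = -12518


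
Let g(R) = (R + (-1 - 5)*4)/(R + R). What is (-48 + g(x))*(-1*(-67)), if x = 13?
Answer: -84353/26 ≈ -3244.3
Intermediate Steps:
g(R) = (-24 + R)/(2*R) (g(R) = (R - 6*4)/((2*R)) = (R - 24)*(1/(2*R)) = (-24 + R)*(1/(2*R)) = (-24 + R)/(2*R))
(-48 + g(x))*(-1*(-67)) = (-48 + (½)*(-24 + 13)/13)*(-1*(-67)) = (-48 + (½)*(1/13)*(-11))*67 = (-48 - 11/26)*67 = -1259/26*67 = -84353/26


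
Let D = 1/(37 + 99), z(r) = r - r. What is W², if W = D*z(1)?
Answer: 0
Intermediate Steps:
z(r) = 0
D = 1/136 ≈ 0.0073529
W = 0 (W = (1/136)*0 = 0)
W² = 0² = 0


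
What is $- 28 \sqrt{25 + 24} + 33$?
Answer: $-163$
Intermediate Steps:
$- 28 \sqrt{25 + 24} + 33 = - 28 \sqrt{49} + 33 = \left(-28\right) 7 + 33 = -196 + 33 = -163$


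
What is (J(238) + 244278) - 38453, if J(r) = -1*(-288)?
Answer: 206113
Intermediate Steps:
J(r) = 288
(J(238) + 244278) - 38453 = (288 + 244278) - 38453 = 244566 - 38453 = 206113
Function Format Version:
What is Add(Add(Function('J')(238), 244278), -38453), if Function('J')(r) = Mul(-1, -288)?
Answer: 206113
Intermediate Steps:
Function('J')(r) = 288
Add(Add(Function('J')(238), 244278), -38453) = Add(Add(288, 244278), -38453) = Add(244566, -38453) = 206113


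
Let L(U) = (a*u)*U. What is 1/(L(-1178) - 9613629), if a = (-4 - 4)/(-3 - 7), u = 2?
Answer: -5/48077569 ≈ -1.0400e-7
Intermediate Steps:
a = ⅘ (a = -8/(-10) = -8*(-⅒) = ⅘ ≈ 0.80000)
L(U) = 8*U/5 (L(U) = ((⅘)*2)*U = 8*U/5)
1/(L(-1178) - 9613629) = 1/((8/5)*(-1178) - 9613629) = 1/(-9424/5 - 9613629) = 1/(-48077569/5) = -5/48077569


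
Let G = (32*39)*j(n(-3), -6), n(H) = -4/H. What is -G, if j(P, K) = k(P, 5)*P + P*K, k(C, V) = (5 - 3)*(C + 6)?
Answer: -43264/3 ≈ -14421.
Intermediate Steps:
k(C, V) = 12 + 2*C (k(C, V) = 2*(6 + C) = 12 + 2*C)
j(P, K) = K*P + P*(12 + 2*P) (j(P, K) = (12 + 2*P)*P + P*K = P*(12 + 2*P) + K*P = K*P + P*(12 + 2*P))
G = 43264/3 (G = (32*39)*((-4/(-3))*(12 - 6 + 2*(-4/(-3)))) = 1248*((-4*(-⅓))*(12 - 6 + 2*(-4*(-⅓)))) = 1248*(4*(12 - 6 + 2*(4/3))/3) = 1248*(4*(12 - 6 + 8/3)/3) = 1248*((4/3)*(26/3)) = 1248*(104/9) = 43264/3 ≈ 14421.)
-G = -1*43264/3 = -43264/3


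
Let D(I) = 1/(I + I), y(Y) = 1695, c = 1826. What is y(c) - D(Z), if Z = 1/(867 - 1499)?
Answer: 2011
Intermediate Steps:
Z = -1/632 (Z = 1/(-632) = -1/632 ≈ -0.0015823)
D(I) = 1/(2*I)
y(c) - D(Z) = 1695 - 1/(2*(-1/632)) = 1695 - (-632)/2 = 1695 - 1*(-316) = 1695 + 316 = 2011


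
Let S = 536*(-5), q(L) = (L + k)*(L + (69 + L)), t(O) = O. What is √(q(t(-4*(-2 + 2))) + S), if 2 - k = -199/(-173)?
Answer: I*√78454981/173 ≈ 51.199*I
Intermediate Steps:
k = 147/173 (k = 2 - (-199)/(-173) = 2 - (-199)*(-1)/173 = 2 - 1*199/173 = 2 - 199/173 = 147/173 ≈ 0.84971)
q(L) = (69 + 2*L)*(147/173 + L) (q(L) = (L + 147/173)*(L + (69 + L)) = (147/173 + L)*(69 + 2*L) = (69 + 2*L)*(147/173 + L))
S = -2680
√(q(t(-4*(-2 + 2))) + S) = √((10143/173 + 2*(-4*(-2 + 2))² + 12231*(-4*(-2 + 2))/173) - 2680) = √((10143/173 + 2*(-4*0)² + 12231*(-4*0)/173) - 2680) = √((10143/173 + 2*0² + (12231/173)*0) - 2680) = √((10143/173 + 2*0 + 0) - 2680) = √((10143/173 + 0 + 0) - 2680) = √(10143/173 - 2680) = √(-453497/173) = I*√78454981/173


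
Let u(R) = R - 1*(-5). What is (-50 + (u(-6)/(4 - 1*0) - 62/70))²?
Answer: 51251281/19600 ≈ 2614.9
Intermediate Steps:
u(R) = 5 + R (u(R) = R + 5 = 5 + R)
(-50 + (u(-6)/(4 - 1*0) - 62/70))² = (-50 + ((5 - 6)/(4 - 1*0) - 62/70))² = (-50 + (-1/(4 + 0) - 62*1/70))² = (-50 + (-1/4 - 31/35))² = (-50 + (-1*¼ - 31/35))² = (-50 + (-¼ - 31/35))² = (-50 - 159/140)² = (-7159/140)² = 51251281/19600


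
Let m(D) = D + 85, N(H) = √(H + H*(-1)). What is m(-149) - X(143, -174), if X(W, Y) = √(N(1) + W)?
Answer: -64 - √143 ≈ -75.958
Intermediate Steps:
N(H) = 0 (N(H) = √(H - H) = √0 = 0)
m(D) = 85 + D
X(W, Y) = √W (X(W, Y) = √(0 + W) = √W)
m(-149) - X(143, -174) = (85 - 149) - √143 = -64 - √143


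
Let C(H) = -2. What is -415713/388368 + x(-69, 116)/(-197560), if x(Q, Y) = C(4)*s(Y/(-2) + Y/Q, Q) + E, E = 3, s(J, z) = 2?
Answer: -3421994663/3196915920 ≈ -1.0704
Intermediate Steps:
x(Q, Y) = -1 (x(Q, Y) = -2*2 + 3 = -4 + 3 = -1)
-415713/388368 + x(-69, 116)/(-197560) = -415713/388368 - 1/(-197560) = -415713*1/388368 - 1*(-1/197560) = -138571/129456 + 1/197560 = -3421994663/3196915920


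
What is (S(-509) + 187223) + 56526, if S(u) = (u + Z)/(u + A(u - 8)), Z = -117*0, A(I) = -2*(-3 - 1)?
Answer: 122118758/501 ≈ 2.4375e+5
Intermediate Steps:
A(I) = 8 (A(I) = -2*(-4) = 8)
Z = 0
S(u) = u/(8 + u) (S(u) = (u + 0)/(u + 8) = u/(8 + u))
(S(-509) + 187223) + 56526 = (-509/(8 - 509) + 187223) + 56526 = (-509/(-501) + 187223) + 56526 = (-509*(-1/501) + 187223) + 56526 = (509/501 + 187223) + 56526 = 93799232/501 + 56526 = 122118758/501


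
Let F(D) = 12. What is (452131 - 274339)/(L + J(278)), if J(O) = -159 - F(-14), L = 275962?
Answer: 177792/275791 ≈ 0.64466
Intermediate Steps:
J(O) = -171 (J(O) = -159 - 1*12 = -159 - 12 = -171)
(452131 - 274339)/(L + J(278)) = (452131 - 274339)/(275962 - 171) = 177792/275791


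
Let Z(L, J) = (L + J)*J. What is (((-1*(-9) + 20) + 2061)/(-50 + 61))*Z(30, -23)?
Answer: -30590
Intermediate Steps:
Z(L, J) = J*(J + L) (Z(L, J) = (J + L)*J = J*(J + L))
(((-1*(-9) + 20) + 2061)/(-50 + 61))*Z(30, -23) = (((-1*(-9) + 20) + 2061)/(-50 + 61))*(-23*(-23 + 30)) = (((9 + 20) + 2061)/11)*(-23*7) = ((29 + 2061)*(1/11))*(-161) = (2090*(1/11))*(-161) = 190*(-161) = -30590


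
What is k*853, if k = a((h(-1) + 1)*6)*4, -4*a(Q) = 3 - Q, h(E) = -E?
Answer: 7677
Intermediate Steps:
a(Q) = -¾ + Q/4 (a(Q) = -(3 - Q)/4 = -¾ + Q/4)
k = 9 (k = (-¾ + ((-1*(-1) + 1)*6)/4)*4 = (-¾ + ((1 + 1)*6)/4)*4 = (-¾ + (2*6)/4)*4 = (-¾ + (¼)*12)*4 = (-¾ + 3)*4 = (9/4)*4 = 9)
k*853 = 9*853 = 7677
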